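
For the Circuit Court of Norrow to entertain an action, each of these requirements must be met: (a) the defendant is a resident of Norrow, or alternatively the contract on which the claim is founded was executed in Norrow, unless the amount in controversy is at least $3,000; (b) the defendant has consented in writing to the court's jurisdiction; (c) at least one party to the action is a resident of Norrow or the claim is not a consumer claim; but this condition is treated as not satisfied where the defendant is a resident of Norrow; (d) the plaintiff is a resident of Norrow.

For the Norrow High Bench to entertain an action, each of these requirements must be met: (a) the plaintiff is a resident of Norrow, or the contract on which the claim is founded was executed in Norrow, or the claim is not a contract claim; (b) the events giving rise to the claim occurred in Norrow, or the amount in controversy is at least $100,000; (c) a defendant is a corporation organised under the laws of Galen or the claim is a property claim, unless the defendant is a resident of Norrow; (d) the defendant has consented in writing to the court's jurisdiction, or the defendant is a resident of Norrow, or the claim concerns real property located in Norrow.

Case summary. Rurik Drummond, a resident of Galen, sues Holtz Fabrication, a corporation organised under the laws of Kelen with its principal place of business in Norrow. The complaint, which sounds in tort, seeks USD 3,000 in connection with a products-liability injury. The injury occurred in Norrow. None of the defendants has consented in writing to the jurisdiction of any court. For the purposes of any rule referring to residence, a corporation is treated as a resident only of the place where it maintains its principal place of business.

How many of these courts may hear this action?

1

The Circuit Court of Norrow:
  (a) The defendant resides in Norrow — that alternative is enough. Met.
  (b) No such written consent has been filed. Condition not met.
  (c) Holtz Fabrication resides in Norrow, which satisfies one of the alternatives. But the defendant resides in Norrow, triggering the carve-out and defeating this condition. Not met.
  (d) The plaintiff resides in Galen, not Norrow. Condition not met.
  → No jurisdiction.
The Norrow High Bench:
  (a) The claim is a tort claim, not a contract claim — that alternative is enough. Satisfied.
  (b) The operative events occurred in Norrow — that alternative is enough. Met.
  (c) The corporate defendant(s) are organised in Kelen, not Galen; the claim is a tort claim, not a property claim — no alternative holds. However, the defendant resides in Norrow, so the 'unless' proviso supplies this condition. Met.
  (d) The defendant resides in Norrow, which satisfies one of the alternatives. Satisfied.
  → Every requirement is satisfied — jurisdiction.
Courts with jurisdiction: the Norrow High Bench — 1 in total.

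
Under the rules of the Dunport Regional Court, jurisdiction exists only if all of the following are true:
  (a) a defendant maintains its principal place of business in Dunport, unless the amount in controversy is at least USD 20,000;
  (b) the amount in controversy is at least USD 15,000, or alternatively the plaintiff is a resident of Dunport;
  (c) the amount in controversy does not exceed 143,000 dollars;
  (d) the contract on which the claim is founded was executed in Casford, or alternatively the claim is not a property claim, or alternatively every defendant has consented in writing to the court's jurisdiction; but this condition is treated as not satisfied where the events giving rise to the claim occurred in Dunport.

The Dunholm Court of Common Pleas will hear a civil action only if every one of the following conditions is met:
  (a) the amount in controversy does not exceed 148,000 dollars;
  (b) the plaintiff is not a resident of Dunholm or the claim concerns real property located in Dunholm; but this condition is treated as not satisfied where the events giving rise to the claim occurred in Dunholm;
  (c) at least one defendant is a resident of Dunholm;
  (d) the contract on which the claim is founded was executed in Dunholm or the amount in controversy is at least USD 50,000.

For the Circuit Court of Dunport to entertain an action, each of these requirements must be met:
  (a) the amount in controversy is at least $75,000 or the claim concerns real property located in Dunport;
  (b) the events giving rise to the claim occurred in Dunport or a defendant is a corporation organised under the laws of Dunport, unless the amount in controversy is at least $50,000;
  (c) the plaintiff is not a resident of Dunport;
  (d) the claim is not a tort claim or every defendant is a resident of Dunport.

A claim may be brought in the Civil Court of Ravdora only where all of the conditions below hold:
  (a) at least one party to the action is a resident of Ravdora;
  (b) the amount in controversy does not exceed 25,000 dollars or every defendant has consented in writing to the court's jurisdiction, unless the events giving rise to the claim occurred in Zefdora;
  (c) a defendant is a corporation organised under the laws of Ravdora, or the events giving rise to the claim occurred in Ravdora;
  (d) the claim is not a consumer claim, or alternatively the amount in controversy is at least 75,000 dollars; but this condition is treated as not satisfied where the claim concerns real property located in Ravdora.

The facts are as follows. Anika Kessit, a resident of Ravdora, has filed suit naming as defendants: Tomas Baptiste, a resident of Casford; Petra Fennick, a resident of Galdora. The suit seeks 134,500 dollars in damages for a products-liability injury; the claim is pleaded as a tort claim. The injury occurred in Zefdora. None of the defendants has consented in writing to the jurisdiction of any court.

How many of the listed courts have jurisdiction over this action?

1

The Dunport Regional Court:
  (a) No defendant is a corporation. The proviso rescues it, though: the amount in controversy is USD 134,500, which meets the USD 20,000 floor. Condition met.
  (b) The amount in controversy is USD 134,500, which meets the 15,000 dollars floor, so this disjunct is met. Satisfied.
  (c) The amount in controversy is USD 134,500, within the 143,000 dollars ceiling. Condition met.
  (d) The claim is a tort claim, not a property claim, so this disjunct is met. The carve-out does not apply: the operative events occurred in Zefdora, not Dunport. Met.
  → Jurisdiction lies.
The Dunholm Court of Common Pleas:
  (a) The amount in controversy is $134,500, within the $148,000 ceiling. Satisfied.
  (b) The plaintiff resides in Ravdora, which is not Dunholm — that alternative is enough. The carve-out does not apply: the operative events occurred in Zefdora, not Dunholm. Met.
  (c) No defendant resides in Dunholm (they reside in Casford, Galdora). Condition not met.
  (d) The amount in controversy is USD 134,500, which meets the 50,000 dollars floor, which satisfies one of the alternatives. Satisfied.
  → Not every requirement is met — no jurisdiction.
The Circuit Court of Dunport:
  (a) The amount in controversy is 134,500 dollars, which meets the $75,000 floor, so one alternative holds. Met.
  (b) The operative events occurred in Zefdora, not Dunport; no defendant is a corporation — no alternative holds. The proviso rescues it, though: the amount in controversy is USD 134,500, which meets the USD 50,000 floor. Condition met.
  (c) The plaintiff resides in Ravdora, which is not Dunport. Condition met.
  (d) The claim is a tort claim; the defendants reside as follows — Tomas Baptiste in Casford, Petra Fennick in Galdora — not all in Dunport — every alternative fails. Condition not met.
  → Not every requirement is met — no jurisdiction.
The Civil Court of Ravdora:
  (a) Anika Kessit resides in Ravdora. Satisfied.
  (b) The amount in controversy is 134,500 dollars, above the USD 25,000 ceiling; no such written consent has been filed — none of the alternatives is met. However, the operative events occurred in Zefdora, so the 'unless' proviso supplies this condition. Satisfied.
  (c) No defendant is a corporation; the operative events occurred in Zefdora, not Ravdora — none of the alternatives is met. Not satisfied.
  (d) The claim is a tort claim, not a consumer claim, so this disjunct is met. The exception is not triggered, since the claim does not concern real property. Condition met.
  → The court lacks jurisdiction.
Courts with jurisdiction: the Dunport Regional Court — 1 in total.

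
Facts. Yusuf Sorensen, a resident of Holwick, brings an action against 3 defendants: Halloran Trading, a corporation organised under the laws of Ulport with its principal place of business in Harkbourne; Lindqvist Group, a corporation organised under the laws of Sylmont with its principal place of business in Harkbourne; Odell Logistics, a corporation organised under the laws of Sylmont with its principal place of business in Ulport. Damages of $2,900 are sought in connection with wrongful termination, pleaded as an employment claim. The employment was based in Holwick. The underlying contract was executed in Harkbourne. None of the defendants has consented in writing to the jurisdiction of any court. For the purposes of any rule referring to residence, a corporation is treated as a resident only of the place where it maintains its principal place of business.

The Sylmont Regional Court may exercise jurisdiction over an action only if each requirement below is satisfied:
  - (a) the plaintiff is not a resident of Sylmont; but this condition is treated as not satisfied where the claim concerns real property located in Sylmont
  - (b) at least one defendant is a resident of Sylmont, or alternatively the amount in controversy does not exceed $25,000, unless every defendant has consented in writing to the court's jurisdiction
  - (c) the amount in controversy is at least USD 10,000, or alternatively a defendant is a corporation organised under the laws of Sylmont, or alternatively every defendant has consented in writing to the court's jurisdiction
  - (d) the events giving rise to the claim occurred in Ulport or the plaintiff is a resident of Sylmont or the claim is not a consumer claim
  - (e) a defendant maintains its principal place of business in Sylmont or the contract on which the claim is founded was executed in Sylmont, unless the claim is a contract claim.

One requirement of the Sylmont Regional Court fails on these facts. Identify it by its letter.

The Sylmont Regional Court:
  (a) The plaintiff resides in Holwick, which is not Sylmont. And the carve-out is inapplicable — the claim does not concern real property. Condition met.
  (b) The amount in controversy is USD 2,900, within the $25,000 ceiling, which satisfies one of the alternatives. Condition met.
  (c) Lindqvist Group is organised under the laws of Sylmont, so one alternative holds. Condition met.
  (d) The claim is an employment claim, not a consumer claim, so this disjunct is met. Condition met.
  (e) The corporate defendant(s) have their principal place of business in Harkbourne, Ulport, not Sylmont; the contract was executed in Harkbourne, not Sylmont — no alternative holds. The proviso offers no rescue either, since the claim is an employment claim, not a contract claim. Not satisfied.
Only condition (e) fails.

(e)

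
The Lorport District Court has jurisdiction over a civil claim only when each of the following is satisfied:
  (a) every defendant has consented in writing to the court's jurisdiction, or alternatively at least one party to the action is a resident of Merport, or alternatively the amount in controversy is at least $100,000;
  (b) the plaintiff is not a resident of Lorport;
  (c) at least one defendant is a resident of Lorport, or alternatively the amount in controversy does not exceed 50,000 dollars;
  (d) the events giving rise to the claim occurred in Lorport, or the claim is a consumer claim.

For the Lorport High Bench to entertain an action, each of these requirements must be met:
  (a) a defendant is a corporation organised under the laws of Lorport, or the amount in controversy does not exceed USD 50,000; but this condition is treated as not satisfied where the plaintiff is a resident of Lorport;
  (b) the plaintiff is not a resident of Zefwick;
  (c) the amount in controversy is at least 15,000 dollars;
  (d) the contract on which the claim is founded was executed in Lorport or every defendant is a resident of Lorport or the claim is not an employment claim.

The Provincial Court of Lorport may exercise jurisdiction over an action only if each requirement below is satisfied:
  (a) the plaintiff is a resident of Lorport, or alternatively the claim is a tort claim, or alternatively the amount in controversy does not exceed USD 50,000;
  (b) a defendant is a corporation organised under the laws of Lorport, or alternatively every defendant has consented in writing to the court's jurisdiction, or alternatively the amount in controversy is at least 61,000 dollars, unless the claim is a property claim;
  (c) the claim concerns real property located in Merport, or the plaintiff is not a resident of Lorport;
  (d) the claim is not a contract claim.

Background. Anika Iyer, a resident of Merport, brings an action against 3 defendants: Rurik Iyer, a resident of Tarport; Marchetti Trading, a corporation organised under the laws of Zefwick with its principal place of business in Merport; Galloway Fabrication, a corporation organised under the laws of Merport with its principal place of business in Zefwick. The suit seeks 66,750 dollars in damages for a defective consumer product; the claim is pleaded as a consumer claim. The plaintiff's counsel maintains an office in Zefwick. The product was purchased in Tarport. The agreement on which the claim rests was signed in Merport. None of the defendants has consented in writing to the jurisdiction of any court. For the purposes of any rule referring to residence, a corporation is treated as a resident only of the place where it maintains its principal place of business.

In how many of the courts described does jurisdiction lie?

0

The Lorport District Court:
  (a) Anika Iyer resides in Merport, so this disjunct is met. Condition met.
  (b) The plaintiff resides in Merport, which is not Lorport. Satisfied.
  (c) No defendant resides in Lorport (they reside in Tarport, Merport, Zefwick); the amount in controversy is 66,750 dollars, above the 50,000 dollars ceiling — every alternative fails. Not met.
  (d) The claim is a consumer claim — that alternative is enough. Condition met.
  → At least one condition fails; no jurisdiction.
The Lorport High Bench:
  (a) The corporate defendant(s) are organised in Merport, Zefwick, not Lorport; the amount in controversy is 66,750 dollars, above the $50,000 ceiling — every alternative fails. Condition not met.
  (b) The plaintiff resides in Merport, which is not Zefwick. Met.
  (c) The amount in controversy is $66,750, which meets the $15,000 floor. Satisfied.
  (d) The claim is a consumer claim, not an employment claim, which satisfies one of the alternatives. Satisfied.
  → The court lacks jurisdiction.
The Provincial Court of Lorport:
  (a) The plaintiff resides in Merport, not Lorport; the claim is a consumer claim, not a tort claim; the amount in controversy is $66,750, above the $50,000 ceiling — none of the alternatives is met. Fails.
  (b) The amount in controversy is $66,750, which meets the $61,000 floor, which satisfies one of the alternatives. Met.
  (c) The plaintiff resides in Merport, which is not Lorport — that alternative is enough. Met.
  (d) The claim is a consumer claim, not a contract claim. Met.
  → The court lacks jurisdiction.
No court satisfies all of its conditions.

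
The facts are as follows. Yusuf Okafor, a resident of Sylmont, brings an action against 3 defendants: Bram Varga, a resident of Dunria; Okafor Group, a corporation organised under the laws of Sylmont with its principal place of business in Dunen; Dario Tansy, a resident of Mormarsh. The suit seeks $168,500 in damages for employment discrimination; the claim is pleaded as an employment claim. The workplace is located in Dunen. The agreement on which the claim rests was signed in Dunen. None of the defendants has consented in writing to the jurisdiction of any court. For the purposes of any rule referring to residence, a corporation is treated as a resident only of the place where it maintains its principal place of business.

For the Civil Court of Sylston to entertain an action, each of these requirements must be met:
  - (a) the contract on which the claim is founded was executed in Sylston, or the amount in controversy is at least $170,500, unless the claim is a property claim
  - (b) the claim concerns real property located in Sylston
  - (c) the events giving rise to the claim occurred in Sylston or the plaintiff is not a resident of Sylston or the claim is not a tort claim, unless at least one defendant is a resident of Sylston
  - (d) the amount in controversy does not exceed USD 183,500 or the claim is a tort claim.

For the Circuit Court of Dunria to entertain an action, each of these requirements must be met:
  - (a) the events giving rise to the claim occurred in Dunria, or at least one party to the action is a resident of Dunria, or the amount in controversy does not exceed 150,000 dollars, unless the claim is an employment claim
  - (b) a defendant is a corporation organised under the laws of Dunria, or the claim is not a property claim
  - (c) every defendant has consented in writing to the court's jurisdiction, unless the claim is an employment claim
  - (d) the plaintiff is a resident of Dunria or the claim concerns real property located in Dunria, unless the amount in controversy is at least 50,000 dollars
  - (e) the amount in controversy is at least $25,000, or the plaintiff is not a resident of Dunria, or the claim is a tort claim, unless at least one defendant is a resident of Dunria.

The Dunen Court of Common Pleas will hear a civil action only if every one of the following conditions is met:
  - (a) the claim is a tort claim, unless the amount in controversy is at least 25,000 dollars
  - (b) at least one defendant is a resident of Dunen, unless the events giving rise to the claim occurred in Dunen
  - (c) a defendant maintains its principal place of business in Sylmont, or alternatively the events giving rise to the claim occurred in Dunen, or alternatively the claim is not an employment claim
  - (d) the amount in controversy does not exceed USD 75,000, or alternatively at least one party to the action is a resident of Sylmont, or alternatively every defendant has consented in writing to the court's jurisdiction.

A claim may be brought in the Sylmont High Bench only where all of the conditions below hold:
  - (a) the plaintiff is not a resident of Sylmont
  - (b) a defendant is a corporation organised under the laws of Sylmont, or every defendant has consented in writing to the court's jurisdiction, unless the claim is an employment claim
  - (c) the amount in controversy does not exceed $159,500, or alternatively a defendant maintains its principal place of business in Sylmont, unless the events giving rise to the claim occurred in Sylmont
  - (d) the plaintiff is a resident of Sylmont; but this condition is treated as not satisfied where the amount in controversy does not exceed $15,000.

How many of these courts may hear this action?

The Civil Court of Sylston:
  (a) The contract was executed in Dunen, not Sylston; the amount in controversy is 168,500 dollars, below the 170,500 dollars floor — none of the alternatives is met. Nor does the 'unless' clause help: the claim is an employment claim, not a property claim. Not satisfied.
  (b) The claim does not concern real property. Not satisfied.
  (c) The plaintiff resides in Sylmont, which is not Sylston — that alternative is enough. Met.
  (d) The amount in controversy is USD 168,500, within the USD 183,500 ceiling, which satisfies one of the alternatives. Satisfied.
  → Not every requirement is met — no jurisdiction.
The Circuit Court of Dunria:
  (a) Bram Varga resides in Dunria, so this disjunct is met. Met.
  (b) The claim is an employment claim, not a property claim — that alternative is enough. Condition met.
  (c) No such written consent has been filed. But the claim is an employment claim, and the 'unless' clause therefore excuses the requirement. Condition met.
  (d) The plaintiff resides in Sylmont, not Dunria; the claim does not concern real property — every alternative fails. But the amount in controversy is USD 168,500, which meets the USD 50,000 floor, and the 'unless' clause therefore excuses the requirement. Satisfied.
  (e) The amount in controversy is 168,500 dollars, which meets the $25,000 floor, which satisfies one of the alternatives. Satisfied.
  → Jurisdiction lies.
The Dunen Court of Common Pleas:
  (a) The claim is an employment claim, not a tort claim. The proviso rescues it, though: the amount in controversy is USD 168,500, which meets the 25,000 dollars floor. Met.
  (b) Okafor Group resides in Dunen. Met.
  (c) The operative events occurred in Dunen, so one alternative holds. Met.
  (d) Yusuf Okafor resides in Sylmont, which satisfies one of the alternatives. Satisfied.
  → All conditions met; jurisdiction exists.
The Sylmont High Bench:
  (a) The plaintiff resides in Sylmont. Not satisfied.
  (b) Okafor Group is organised under the laws of Sylmont — that alternative is enough. Met.
  (c) The amount in controversy is 168,500 dollars, above the USD 159,500 ceiling; the corporate defendant(s) have their principal place of business in Dunen, not Sylmont — no alternative holds. Nor does the 'unless' clause help: the operative events occurred in Dunen, not Sylmont. Not met.
  (d) The plaintiff resides in Sylmont. The carve-out does not apply: the amount in controversy is 168,500 dollars, above the USD 15,000 ceiling. Condition met.
  → At least one condition fails; no jurisdiction.
Courts with jurisdiction: the Circuit Court of Dunria, the Dunen Court of Common Pleas — 2 in total.

2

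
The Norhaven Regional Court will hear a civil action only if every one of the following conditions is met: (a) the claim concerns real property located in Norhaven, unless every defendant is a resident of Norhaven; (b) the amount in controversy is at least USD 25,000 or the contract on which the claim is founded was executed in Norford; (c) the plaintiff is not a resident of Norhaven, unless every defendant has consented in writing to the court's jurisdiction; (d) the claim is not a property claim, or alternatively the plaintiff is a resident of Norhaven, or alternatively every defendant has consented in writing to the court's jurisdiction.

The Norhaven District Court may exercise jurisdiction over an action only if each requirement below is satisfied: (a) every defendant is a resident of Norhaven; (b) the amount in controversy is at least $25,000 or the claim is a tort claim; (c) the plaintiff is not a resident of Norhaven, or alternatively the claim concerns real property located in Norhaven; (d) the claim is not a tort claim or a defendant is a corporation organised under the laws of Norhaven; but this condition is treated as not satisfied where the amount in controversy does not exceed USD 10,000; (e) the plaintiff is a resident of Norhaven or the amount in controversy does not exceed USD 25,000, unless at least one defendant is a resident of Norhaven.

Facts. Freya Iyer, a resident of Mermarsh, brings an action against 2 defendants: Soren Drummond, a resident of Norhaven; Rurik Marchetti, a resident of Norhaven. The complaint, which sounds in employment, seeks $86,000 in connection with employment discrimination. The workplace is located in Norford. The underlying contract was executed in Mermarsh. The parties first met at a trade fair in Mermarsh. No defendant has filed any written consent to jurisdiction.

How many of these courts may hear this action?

2

The Norhaven Regional Court:
  (a) The claim does not concern real property. The proviso rescues it, though: the defendants reside as follows — Soren Drummond in Norhaven, Rurik Marchetti in Norhaven — all in Norhaven. Met.
  (b) The amount in controversy is USD 86,000, which meets the 25,000 dollars floor, so this disjunct is met. Met.
  (c) The plaintiff resides in Mermarsh, which is not Norhaven. Condition met.
  (d) The claim is an employment claim, not a property claim — that alternative is enough. Met.
  → Jurisdiction lies.
The Norhaven District Court:
  (a) The defendants reside as follows — Soren Drummond in Norhaven, Rurik Marchetti in Norhaven — all in Norhaven. Met.
  (b) The amount in controversy is USD 86,000, which meets the USD 25,000 floor, so one alternative holds. Condition met.
  (c) The plaintiff resides in Mermarsh, which is not Norhaven, so this disjunct is met. Met.
  (d) The claim is an employment claim, not a tort claim, so this disjunct is met. The exception is not triggered, since the amount in controversy is USD 86,000, above the $10,000 ceiling. Condition met.
  (e) The plaintiff resides in Mermarsh, not Norhaven; the amount in controversy is $86,000, above the 25,000 dollars ceiling — none of the alternatives is met. However, Soren Drummond resides in Norhaven, so the 'unless' proviso supplies this condition. Satisfied.
  → Every requirement is satisfied — jurisdiction.
Courts with jurisdiction: the Norhaven Regional Court, the Norhaven District Court — 2 in total.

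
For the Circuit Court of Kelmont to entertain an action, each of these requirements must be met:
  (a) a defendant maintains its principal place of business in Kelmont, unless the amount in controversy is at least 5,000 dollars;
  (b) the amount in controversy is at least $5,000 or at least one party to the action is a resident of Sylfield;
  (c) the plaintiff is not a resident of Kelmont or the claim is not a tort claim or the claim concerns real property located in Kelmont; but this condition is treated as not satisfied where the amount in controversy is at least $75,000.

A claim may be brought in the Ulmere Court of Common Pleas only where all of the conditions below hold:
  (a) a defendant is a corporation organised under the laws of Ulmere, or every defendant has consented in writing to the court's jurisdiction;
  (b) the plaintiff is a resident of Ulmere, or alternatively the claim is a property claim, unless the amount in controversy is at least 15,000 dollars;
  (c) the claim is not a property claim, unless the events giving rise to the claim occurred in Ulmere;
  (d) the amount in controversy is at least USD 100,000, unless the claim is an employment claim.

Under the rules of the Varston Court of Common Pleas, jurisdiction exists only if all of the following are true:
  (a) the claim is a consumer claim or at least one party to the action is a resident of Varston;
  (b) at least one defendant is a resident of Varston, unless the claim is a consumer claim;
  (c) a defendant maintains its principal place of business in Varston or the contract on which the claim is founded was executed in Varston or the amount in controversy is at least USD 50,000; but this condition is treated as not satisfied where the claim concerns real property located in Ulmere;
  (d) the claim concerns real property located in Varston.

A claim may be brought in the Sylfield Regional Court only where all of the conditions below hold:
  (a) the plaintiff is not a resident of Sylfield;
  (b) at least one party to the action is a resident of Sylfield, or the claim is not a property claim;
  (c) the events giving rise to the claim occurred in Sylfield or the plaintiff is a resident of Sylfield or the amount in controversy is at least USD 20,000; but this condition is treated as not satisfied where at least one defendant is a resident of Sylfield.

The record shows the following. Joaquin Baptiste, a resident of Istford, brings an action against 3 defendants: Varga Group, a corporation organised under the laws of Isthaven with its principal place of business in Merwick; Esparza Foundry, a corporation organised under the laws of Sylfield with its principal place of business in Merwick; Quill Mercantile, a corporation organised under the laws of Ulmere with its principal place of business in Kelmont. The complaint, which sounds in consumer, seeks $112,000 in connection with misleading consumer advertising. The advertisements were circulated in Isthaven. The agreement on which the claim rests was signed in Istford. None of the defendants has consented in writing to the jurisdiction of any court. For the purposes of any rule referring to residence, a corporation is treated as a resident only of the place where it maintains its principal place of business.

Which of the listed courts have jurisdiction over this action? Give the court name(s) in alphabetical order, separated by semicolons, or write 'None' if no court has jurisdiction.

The Circuit Court of Kelmont:
  (a) Quill Mercantile has its principal place of business in Kelmont. Met.
  (b) The amount in controversy is $112,000, which meets the 5,000 dollars floor, so this disjunct is met. Satisfied.
  (c) The plaintiff resides in Istford, which is not Kelmont, so one alternative holds. However, the amount in controversy is USD 112,000, which meets the 75,000 dollars floor, which falls within the stated exception and so defeats the condition. Fails.
  → No jurisdiction.
The Ulmere Court of Common Pleas:
  (a) Quill Mercantile is organised under the laws of Ulmere, which satisfies one of the alternatives. Satisfied.
  (b) The plaintiff resides in Istford, not Ulmere; the claim is a consumer claim, not a property claim — no alternative holds. The proviso rescues it, though: the amount in controversy is $112,000, which meets the 15,000 dollars floor. Met.
  (c) The claim is a consumer claim, not a property claim. Satisfied.
  (d) The amount in controversy is $112,000, which meets the USD 100,000 floor. Satisfied.
  → The court has jurisdiction.
The Varston Court of Common Pleas:
  (a) The claim is a consumer claim, which satisfies one of the alternatives. Satisfied.
  (b) No defendant resides in Varston (they reside in Merwick, Merwick, Kelmont). However, the claim is a consumer claim, so the 'unless' proviso supplies this condition. Met.
  (c) The amount in controversy is USD 112,000, which meets the $50,000 floor, so one alternative holds. The carve-out does not apply: the claim does not concern real property. Met.
  (d) The claim does not concern real property. Not met.
  → No jurisdiction.
The Sylfield Regional Court:
  (a) The plaintiff resides in Istford, which is not Sylfield. Condition met.
  (b) The claim is a consumer claim, not a property claim, so one alternative holds. Met.
  (c) The amount in controversy is 112,000 dollars, which meets the $20,000 floor, which satisfies one of the alternatives. The carve-out does not apply: no defendant resides in Sylfield (they reside in Merwick, Merwick, Kelmont). Satisfied.
  → The court has jurisdiction.

the Sylfield Regional Court; the Ulmere Court of Common Pleas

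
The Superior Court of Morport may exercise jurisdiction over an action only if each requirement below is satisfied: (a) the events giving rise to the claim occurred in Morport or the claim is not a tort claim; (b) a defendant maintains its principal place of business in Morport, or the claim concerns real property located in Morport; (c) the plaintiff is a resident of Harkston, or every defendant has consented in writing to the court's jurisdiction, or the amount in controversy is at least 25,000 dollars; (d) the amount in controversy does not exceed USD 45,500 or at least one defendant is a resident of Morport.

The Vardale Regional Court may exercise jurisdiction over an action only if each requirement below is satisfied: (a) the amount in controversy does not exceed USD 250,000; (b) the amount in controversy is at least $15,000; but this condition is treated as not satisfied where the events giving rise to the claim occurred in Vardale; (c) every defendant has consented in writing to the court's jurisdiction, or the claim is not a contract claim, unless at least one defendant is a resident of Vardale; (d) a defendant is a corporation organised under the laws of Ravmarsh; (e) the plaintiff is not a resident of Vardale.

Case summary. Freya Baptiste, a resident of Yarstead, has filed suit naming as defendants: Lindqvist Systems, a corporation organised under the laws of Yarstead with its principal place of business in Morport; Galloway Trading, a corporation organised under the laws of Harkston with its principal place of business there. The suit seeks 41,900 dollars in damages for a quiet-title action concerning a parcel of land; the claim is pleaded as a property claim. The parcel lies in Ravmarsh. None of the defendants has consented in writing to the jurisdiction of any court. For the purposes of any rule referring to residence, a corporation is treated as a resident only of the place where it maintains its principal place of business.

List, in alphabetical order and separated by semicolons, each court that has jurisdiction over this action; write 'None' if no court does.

The Superior Court of Morport:
  (a) The claim is a property claim, not a tort claim — that alternative is enough. Satisfied.
  (b) Lindqvist Systems has its principal place of business in Morport, so one alternative holds. Condition met.
  (c) The amount in controversy is USD 41,900, which meets the USD 25,000 floor, so one alternative holds. Satisfied.
  (d) The amount in controversy is USD 41,900, within the USD 45,500 ceiling — that alternative is enough. Condition met.
  → Every requirement is satisfied — jurisdiction.
The Vardale Regional Court:
  (a) The amount in controversy is USD 41,900, within the $250,000 ceiling. Condition met.
  (b) The amount in controversy is 41,900 dollars, which meets the 15,000 dollars floor. And the carve-out is inapplicable — the operative events occurred in Ravmarsh, not Vardale. Met.
  (c) The claim is a property claim, not a contract claim, which satisfies one of the alternatives. Met.
  (d) The corporate defendant(s) are organised in Harkston, Yarstead, not Ravmarsh. Fails.
  (e) The plaintiff resides in Yarstead, which is not Vardale. Satisfied.
  → No jurisdiction.

the Superior Court of Morport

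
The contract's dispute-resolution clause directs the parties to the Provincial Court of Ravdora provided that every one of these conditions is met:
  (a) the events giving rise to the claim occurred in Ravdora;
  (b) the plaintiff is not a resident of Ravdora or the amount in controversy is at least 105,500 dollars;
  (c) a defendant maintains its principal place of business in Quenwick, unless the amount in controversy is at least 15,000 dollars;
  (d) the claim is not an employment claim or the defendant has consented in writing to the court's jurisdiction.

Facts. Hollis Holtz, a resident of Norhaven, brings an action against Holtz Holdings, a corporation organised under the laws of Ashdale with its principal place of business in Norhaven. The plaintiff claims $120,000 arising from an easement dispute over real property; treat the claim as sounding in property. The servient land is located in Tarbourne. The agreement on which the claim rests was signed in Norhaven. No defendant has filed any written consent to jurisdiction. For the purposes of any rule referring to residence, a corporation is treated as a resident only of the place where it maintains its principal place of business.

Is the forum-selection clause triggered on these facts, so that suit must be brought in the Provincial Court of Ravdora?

No

The Provincial Court of Ravdora:
  (a) The operative events occurred in Tarbourne, not Ravdora. Not met.
  (b) The plaintiff resides in Norhaven, which is not Ravdora — that alternative is enough. Met.
  (c) The corporate defendant(s) have their principal place of business in Norhaven, not Quenwick. The proviso rescues it, though: the amount in controversy is USD 120,000, which meets the 15,000 dollars floor. Met.
  (d) The claim is a property claim, not an employment claim, so this disjunct is met. Met.
  → Forum clause is not triggered.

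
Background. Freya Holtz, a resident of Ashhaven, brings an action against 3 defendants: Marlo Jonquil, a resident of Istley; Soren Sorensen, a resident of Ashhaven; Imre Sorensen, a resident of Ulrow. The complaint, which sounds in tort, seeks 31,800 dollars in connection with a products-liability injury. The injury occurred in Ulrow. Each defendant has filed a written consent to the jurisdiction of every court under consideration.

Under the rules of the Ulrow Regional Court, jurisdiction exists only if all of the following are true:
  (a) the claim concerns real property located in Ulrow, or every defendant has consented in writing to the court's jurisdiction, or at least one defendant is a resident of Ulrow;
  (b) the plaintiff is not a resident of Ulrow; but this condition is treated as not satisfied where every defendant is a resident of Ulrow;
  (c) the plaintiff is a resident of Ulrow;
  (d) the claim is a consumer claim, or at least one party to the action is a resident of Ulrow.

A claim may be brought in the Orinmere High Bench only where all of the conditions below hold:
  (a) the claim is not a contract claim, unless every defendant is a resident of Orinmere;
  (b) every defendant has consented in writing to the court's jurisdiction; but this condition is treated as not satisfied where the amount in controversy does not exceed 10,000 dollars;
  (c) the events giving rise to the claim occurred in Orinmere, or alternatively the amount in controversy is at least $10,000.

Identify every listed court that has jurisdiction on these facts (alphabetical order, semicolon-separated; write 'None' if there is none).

The Ulrow Regional Court:
  (a) Every defendant has filed written consent, so one alternative holds. Satisfied.
  (b) The plaintiff resides in Ashhaven, which is not Ulrow. The exception is not triggered, since the defendants reside as follows — Marlo Jonquil in Istley, Soren Sorensen in Ashhaven, Imre Sorensen in Ulrow — not all in Ulrow. Met.
  (c) The plaintiff resides in Ashhaven, not Ulrow. Fails.
  (d) Imre Sorensen resides in Ulrow, so one alternative holds. Met.
  → No jurisdiction.
The Orinmere High Bench:
  (a) The claim is a tort claim, not a contract claim. Satisfied.
  (b) Every defendant has filed written consent. The exception is not triggered, since the amount in controversy is $31,800, above the USD 10,000 ceiling. Satisfied.
  (c) The amount in controversy is USD 31,800, which meets the $10,000 floor — that alternative is enough. Met.
  → Jurisdiction lies.

the Orinmere High Bench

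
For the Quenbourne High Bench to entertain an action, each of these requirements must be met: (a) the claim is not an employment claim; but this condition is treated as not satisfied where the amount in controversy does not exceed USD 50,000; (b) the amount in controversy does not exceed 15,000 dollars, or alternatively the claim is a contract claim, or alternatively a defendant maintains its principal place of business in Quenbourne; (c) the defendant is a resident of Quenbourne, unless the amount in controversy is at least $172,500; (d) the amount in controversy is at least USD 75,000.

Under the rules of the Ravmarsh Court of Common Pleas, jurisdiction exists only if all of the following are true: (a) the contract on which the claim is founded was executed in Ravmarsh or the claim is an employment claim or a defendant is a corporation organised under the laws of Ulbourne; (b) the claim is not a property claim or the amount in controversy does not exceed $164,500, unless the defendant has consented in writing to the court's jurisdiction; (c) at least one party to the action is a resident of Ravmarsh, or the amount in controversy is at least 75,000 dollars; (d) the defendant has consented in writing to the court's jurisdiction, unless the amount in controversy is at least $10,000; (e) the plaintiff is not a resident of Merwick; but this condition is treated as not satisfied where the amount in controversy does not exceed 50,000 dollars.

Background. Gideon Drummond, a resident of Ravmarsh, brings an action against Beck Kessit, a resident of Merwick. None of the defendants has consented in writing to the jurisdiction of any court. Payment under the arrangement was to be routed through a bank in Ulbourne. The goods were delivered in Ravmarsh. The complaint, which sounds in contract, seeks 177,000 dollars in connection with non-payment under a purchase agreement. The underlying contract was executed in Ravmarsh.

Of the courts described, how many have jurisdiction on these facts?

The Quenbourne High Bench:
  (a) The claim is a contract claim, not an employment claim. The exception is not triggered, since the amount in controversy is 177,000 dollars, above the 50,000 dollars ceiling. Met.
  (b) The claim is a contract claim, so one alternative holds. Condition met.
  (c) The defendant resides in Merwick, not Quenbourne. But the amount in controversy is 177,000 dollars, which meets the 172,500 dollars floor, and the 'unless' clause therefore excuses the requirement. Met.
  (d) The amount in controversy is 177,000 dollars, which meets the $75,000 floor. Condition met.
  → The court has jurisdiction.
The Ravmarsh Court of Common Pleas:
  (a) The contract was executed in Ravmarsh, so one alternative holds. Met.
  (b) The claim is a contract claim, not a property claim — that alternative is enough. Satisfied.
  (c) Gideon Drummond resides in Ravmarsh, so one alternative holds. Met.
  (d) No such written consent has been filed. But the amount in controversy is $177,000, which meets the $10,000 floor, and the 'unless' clause therefore excuses the requirement. Satisfied.
  (e) The plaintiff resides in Ravmarsh, which is not Merwick. The exception is not triggered, since the amount in controversy is USD 177,000, above the 50,000 dollars ceiling. Satisfied.
  → Jurisdiction lies.
Courts with jurisdiction: the Quenbourne High Bench, the Ravmarsh Court of Common Pleas — 2 in total.

2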